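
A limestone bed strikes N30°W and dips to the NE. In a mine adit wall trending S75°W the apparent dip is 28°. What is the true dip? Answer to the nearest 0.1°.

The section is 75° from the strike.
tan(true dip) = tan 28° / sin 75° = 0.5505
δ = arctan(0.5505) = 28.83°

28.8°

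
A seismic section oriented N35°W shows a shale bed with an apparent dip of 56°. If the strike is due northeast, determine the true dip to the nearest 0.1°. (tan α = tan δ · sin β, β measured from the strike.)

56.4°

The section is 80° from the strike.
tan(true dip) = tan 56° / sin 80° = 1.5054
δ = arctan(1.5054) = 56.41°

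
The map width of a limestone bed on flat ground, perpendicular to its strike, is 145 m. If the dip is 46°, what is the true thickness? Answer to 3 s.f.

True thickness t = w · sin(dip) = 145 × sin 46°
t = 145 × 0.7193 = 104.304 m

104 m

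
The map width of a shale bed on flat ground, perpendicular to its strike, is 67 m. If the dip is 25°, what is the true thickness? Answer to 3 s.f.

True thickness t = w · sin(dip) = 67 × sin 25°
t = 67 × 0.4226 = 28.315 m

28.3 m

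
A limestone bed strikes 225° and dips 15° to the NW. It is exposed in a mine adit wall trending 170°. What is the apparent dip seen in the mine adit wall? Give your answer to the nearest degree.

The section lies 55° from the strike.
tan(apparent dip) = tan 15° · sin 55° = 0.2195
apparent dip = arctan 0.2195 = 12.38°

12°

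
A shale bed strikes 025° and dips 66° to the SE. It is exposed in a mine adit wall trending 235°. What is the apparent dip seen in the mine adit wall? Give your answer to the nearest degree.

48°

The strike is 025° and the section trends 235°; the acute angle between them is β = 30°.
tan(apparent dip) = tan 66° · sin 30° = 1.1230
α = arctan(1.1230) = 48.32°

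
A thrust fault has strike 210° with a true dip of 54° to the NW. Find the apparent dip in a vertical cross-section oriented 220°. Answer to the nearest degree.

Angle between strike (210°) and section (220°): β = 10°.
tan α = tan 54° × sin 10° = 1.3764 × 0.1736 = 0.2390
apparent dip = arctan 0.2390 = 13.44°

13°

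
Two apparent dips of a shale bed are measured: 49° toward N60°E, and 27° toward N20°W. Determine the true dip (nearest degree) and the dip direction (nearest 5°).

Represent each trace as a vector plunging at its apparent dip toward its trend (east-north-up frame): v₁ = (0.568, 0.328, -0.755), v₂ = (-0.305, 0.837, -0.454).
The plane normal is n = v₁ × v₂ ∝ (0.483, 0.488, 0.576).
True dip = arccos(n_z / |n|) = arccos(0.6425) = 50.0°.
Dip direction = azimuth of (n_x, n_y) = atan2(0.483, 0.488) = 45°.

true dip 50°, dip direction 045°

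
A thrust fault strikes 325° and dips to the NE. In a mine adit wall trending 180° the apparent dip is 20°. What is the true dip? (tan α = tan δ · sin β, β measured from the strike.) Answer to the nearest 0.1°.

The section is 35° from the strike.
tan(true dip) = tan 20° / sin 35° = 0.6346
δ = arctan(0.6346) = 32.40°

32.4°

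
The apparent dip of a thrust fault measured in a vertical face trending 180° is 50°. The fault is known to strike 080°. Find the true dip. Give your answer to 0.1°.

50.4°

The section is 80° from the strike.
tan δ = tan α / sin β = tan 50° / sin 80° = 1.1918 / 0.9848 = 1.2101
true dip = arctan 1.2101 = 50.43°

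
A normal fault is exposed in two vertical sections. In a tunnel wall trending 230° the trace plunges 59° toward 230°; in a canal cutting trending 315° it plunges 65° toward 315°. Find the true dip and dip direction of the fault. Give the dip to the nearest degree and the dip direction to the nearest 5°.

The two traces are lines in the plane: v₁ = (sin 230°·cos 59°, cos 230°·cos 59°, −sin 59°), v₂ = (sin 315°·cos 65°, cos 315°·cos 65°, −sin 65°).
Cross product v₁ × v₂ gives the pole to the plane: n ∝ (-0.556, 0.101, 0.217).
True dip = arccos(n_z / |n|) = arccos(0.3581) = 69.0°.
Dip direction = atan2(-0.556, 0.101) = 280° (azimuth of n's horizontal projection).

true dip 69°, dip direction 280°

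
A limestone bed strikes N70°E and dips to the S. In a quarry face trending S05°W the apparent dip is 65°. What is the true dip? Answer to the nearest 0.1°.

The section is 65° from the strike.
tan(true dip) = tan 65° / sin 65° = 2.3662
true dip = arctan 2.3662 = 67.09°

67.1°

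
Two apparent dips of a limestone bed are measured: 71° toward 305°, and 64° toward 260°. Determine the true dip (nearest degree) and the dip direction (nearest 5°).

true dip 71°, dip direction 305°

The two traces are lines in the plane: v₁ = (sin 305°·cos 71°, cos 305°·cos 71°, −sin 71°), v₂ = (sin 260°·cos 64°, cos 260°·cos 64°, −sin 64°).
Cross product v₁ × v₂ gives the pole to the plane: n ∝ (-0.240, 0.168, 0.101).
True dip = arccos(n_z / |n|) = arccos(0.3256) = 71.0°.
Dip direction = azimuth of (n_x, n_y) = atan2(-0.240, 0.168) = 305°.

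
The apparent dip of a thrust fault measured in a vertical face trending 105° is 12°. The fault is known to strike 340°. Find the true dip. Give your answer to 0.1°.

β = acute angle between strike 340° and section 105° = 55°.
tan δ = tan α / sin β = tan 12° / sin 55° = 0.2126 / 0.8192 = 0.2595
true dip = arctan 0.2595 = 14.55°

14.5°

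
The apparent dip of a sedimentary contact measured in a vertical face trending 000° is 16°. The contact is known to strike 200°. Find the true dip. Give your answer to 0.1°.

40.0°

β = acute angle between strike 200° and section 000° = 20°.
tan(true dip) = tan 16° / sin 20° = 0.8384
true dip = arctan 0.8384 = 39.98°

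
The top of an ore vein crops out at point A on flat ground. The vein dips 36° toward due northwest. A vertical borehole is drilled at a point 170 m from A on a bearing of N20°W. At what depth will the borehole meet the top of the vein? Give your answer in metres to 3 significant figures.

The hole lies 25° from the dip direction, so the down-dip offset is 170 × cos 25° = 154.07 m.
Depth = down-dip offset × tan(dip) = 154.07 × tan 36° = 154.07 × 0.7265
Depth = 111.94 m

112 m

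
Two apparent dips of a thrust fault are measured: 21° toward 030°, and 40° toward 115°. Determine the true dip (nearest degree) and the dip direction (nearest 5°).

true dip 42°, dip direction 095°

The two traces are lines in the plane: v₁ = (sin 30°·cos 21°, cos 30°·cos 21°, −sin 21°), v₂ = (sin 115°·cos 40°, cos 115°·cos 40°, −sin 40°).
The plane normal is n = v₁ × v₂ ∝ (0.636, -0.051, 0.712).
tan δ = √(n_x²+n_y²)/n_z = 0.638/0.712, so δ = 41.8°.
Dip direction = atan2(0.636, -0.051) = 95° (azimuth of n's horizontal projection).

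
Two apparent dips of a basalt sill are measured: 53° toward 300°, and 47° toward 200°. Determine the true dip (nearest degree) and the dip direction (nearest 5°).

Represent each trace as a vector plunging at its apparent dip toward its trend (east-north-up frame): v₁ = (-0.521, 0.301, -0.799), v₂ = (-0.233, -0.641, -0.731).
The plane normal is n = v₁ × v₂ ∝ (-0.732, -0.195, 0.404).
Dip δ = arctan(|n_h|/n_z) = arctan(0.757/0.404) = 61.9°.
The horizontal component of n points toward azimuth atan2(n_x, n_y) = 255°, the dip direction.

true dip 62°, dip direction 255°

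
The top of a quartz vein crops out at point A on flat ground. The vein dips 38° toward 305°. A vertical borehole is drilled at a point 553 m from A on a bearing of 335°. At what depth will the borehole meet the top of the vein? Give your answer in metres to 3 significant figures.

374 m

The hole lies 30° from the dip direction, so the down-dip offset is 553 × cos 30° = 478.91 m.
Depth = down-dip offset × tan(dip) = 478.91 × tan 38° = 478.91 × 0.7813
Depth = 374.17 m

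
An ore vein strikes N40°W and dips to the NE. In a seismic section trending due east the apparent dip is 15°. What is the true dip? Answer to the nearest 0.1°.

The section is 50° from the strike.
tan δ = tan α / sin β = tan 15° / sin 50° = 0.2679 / 0.7660 = 0.3498
δ = arctan(0.3498) = 19.28°

19.3°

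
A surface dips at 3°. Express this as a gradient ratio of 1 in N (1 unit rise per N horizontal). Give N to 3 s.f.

1 in 19.1

1 : N means tan θ = 1/N, so N = 1/tan 3° = 1/0.0524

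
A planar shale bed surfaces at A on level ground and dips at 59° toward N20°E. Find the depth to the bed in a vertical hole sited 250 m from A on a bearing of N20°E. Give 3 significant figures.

The hole is directly down-dip from the outcrop, so the down-dip offset is 250 m.
Depth = down-dip offset × tan(dip) = 250.00 × tan 59° = 250.00 × 1.6643
Depth = 416.07 m

416 m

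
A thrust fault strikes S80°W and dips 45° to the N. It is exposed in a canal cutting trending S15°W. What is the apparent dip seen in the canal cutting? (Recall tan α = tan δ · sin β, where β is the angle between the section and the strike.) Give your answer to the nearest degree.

The strike is S80°W and the section trends S15°W; the acute angle between them is β = 65°.
tan α = tan 45° × sin 65° = 1.0000 × 0.9063 = 0.9063
α = arctan(0.9063) = 42.19°

42°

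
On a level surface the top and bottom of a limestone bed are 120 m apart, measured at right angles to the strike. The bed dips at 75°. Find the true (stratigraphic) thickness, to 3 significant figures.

116 m

True thickness t = w · sin(dip) = 120 × sin 75°
t = 120 × 0.9659 = 115.911 m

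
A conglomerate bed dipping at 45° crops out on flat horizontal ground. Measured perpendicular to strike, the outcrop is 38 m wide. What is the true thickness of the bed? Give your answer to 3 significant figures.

26.9 m

True thickness t = w · sin(dip) = 38 × sin 45°
t = 38 × 0.7071 = 26.870 m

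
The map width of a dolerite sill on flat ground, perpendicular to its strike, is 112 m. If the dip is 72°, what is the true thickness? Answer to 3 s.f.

107 m

True thickness t = w · sin(dip) = 112 × sin 72°
t = 112 × 0.9511 = 106.518 m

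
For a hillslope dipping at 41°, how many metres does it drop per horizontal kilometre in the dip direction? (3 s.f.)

drop per km = 1000 × tan 41° = 1000 × 0.8693

869 m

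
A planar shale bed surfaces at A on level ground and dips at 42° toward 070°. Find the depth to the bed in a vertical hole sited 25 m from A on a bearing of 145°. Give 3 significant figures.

5.83 m

The hole lies 75° from the dip direction, so the down-dip offset is 25 × cos 75° = 6.47 m.
Depth = down-dip offset × tan(dip) = 6.47 × tan 42° = 6.47 × 0.9004
Depth = 5.83 m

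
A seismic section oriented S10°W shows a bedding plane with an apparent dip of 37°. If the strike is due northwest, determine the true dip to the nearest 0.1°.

42.6°

The section is 55° from the strike.
tan δ = tan α / sin β = tan 37° / sin 55° = 0.7536 / 0.8192 = 0.9199
δ = arctan(0.9199) = 42.61°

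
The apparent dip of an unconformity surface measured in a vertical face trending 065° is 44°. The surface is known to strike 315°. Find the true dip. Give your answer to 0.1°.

45.8°

β = acute angle between strike 315° and section 065° = 70°.
tan(true dip) = tan 44° / sin 70° = 1.0277
true dip = arctan 1.0277 = 45.78°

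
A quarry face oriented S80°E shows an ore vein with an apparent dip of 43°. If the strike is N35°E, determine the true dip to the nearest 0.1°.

The section is 65° from the strike.
tan(true dip) = tan 43° / sin 65° = 1.0289
δ = arctan(1.0289) = 45.82°

45.8°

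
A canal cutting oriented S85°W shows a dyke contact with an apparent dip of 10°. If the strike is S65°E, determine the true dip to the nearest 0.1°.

The section is 30° from the strike.
tan(true dip) = tan 10° / sin 30° = 0.3527
true dip = arctan 0.3527 = 19.43°

19.4°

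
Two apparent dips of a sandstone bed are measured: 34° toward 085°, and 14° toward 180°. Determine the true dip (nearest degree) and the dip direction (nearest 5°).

Represent each trace as a vector plunging at its apparent dip toward its trend (east-north-up frame): v₁ = (0.826, 0.072, -0.559), v₂ = (0.000, -0.970, -0.242).
n = v₁ × v₂ = (0.560, -0.200, 0.801) (taken with n_z > 0).
True dip = arccos(n_z / |n|) = arccos(0.8031) = 36.6°.
Dip direction = atan2(0.560, -0.200) = 110° (azimuth of n's horizontal projection).

true dip 37°, dip direction 110°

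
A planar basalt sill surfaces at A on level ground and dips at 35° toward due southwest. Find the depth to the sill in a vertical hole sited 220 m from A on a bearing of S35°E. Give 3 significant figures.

26.7 m

The hole lies 80° from the dip direction, so the down-dip offset is 220 × cos 80° = 38.20 m.
Depth = down-dip offset × tan(dip) = 38.20 × tan 35° = 38.20 × 0.7002
Depth = 26.75 m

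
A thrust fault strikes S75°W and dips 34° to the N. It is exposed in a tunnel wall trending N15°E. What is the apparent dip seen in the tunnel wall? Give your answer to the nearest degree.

The strike is S75°W and the section trends N15°E; the acute angle between them is β = 60°.
tan α = tan 34° × sin 60° = 0.6745 × 0.8660 = 0.5841
α = arctan(0.5841) = 30.29°

30°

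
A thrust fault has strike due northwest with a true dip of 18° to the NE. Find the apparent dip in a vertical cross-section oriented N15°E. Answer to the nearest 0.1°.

15.7°

Angle between strike (due northwest) and section (N15°E): β = 60°.
tan(apparent dip) = tan 18° · sin 60° = 0.2814
α = arctan(0.2814) = 15.72°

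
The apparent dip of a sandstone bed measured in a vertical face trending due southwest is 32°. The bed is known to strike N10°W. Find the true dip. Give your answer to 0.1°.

β = acute angle between strike N10°W and section due southwest = 55°.
tan δ = tan α / sin β = tan 32° / sin 55° = 0.6249 / 0.8192 = 0.7628
true dip = arctan 0.7628 = 37.34°

37.3°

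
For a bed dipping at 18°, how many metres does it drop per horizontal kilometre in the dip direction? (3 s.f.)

drop per km = 1000 × tan 18° = 1000 × 0.3249

325 m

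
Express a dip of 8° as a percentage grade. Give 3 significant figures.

14.1%

grade % = 100 × tan 8° = 100 × 0.1405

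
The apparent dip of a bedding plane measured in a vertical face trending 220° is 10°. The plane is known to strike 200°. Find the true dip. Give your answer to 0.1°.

β = acute angle between strike 200° and section 220° = 20°.
tan(true dip) = tan 10° / sin 20° = 0.5155
δ = arctan(0.5155) = 27.27°

27.3°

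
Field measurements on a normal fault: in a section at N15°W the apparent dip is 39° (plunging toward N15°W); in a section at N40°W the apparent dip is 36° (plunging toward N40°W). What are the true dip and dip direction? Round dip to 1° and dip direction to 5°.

Represent each trace as a vector plunging at its apparent dip toward its trend (east-north-up frame): v₁ = (-0.201, 0.751, -0.629), v₂ = (-0.520, 0.620, -0.588).
Cross product v₁ × v₂ gives the pole to the plane: n ∝ (-0.051, 0.209, 0.266).
Dip δ = arctan(|n_h|/n_z) = arctan(0.215/0.266) = 39.0°.
Dip direction = atan2(-0.051, 0.209) = 346° (azimuth of n's horizontal projection).

true dip 39°, dip direction 345°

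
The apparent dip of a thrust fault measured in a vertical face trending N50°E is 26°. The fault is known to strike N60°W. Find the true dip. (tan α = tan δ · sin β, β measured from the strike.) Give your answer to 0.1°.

The section is 70° from the strike.
tan δ = tan α / sin β = tan 26° / sin 70° = 0.4877 / 0.9397 = 0.5190
true dip = arctan 0.5190 = 27.43°

27.4°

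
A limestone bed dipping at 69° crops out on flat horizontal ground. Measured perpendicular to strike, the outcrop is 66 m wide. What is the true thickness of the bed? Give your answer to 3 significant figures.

61.6 m

True thickness t = w · sin(dip) = 66 × sin 69°
t = 66 × 0.9336 = 61.616 m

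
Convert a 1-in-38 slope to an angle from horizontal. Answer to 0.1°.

1.5°

tan θ = 1/38 = 0.0263
θ = arctan(0.0263) = 1.51°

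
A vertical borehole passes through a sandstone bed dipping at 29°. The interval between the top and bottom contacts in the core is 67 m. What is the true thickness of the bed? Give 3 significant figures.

True thickness t = h · cos(dip) = 67 × cos 29°
t = 67 × 0.8746 = 58.600 m

58.6 m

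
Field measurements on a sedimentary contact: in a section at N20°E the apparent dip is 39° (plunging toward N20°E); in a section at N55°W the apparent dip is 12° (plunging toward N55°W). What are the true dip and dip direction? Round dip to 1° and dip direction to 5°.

true dip 39°, dip direction 020°

Represent each trace as a vector plunging at its apparent dip toward its trend (east-north-up frame): v₁ = (0.266, 0.730, -0.629), v₂ = (-0.801, 0.561, -0.208).
Cross product v₁ × v₂ gives the pole to the plane: n ∝ (0.201, 0.560, 0.734).
True dip = arccos(n_z / |n|) = arccos(0.7771) = 39.0°.
Dip direction = atan2(0.201, 0.560) = 20° (azimuth of n's horizontal projection).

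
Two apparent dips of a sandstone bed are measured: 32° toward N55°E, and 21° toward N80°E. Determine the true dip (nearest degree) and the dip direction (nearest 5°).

true dip 37°, dip direction 020°

The two traces are lines in the plane: v₁ = (sin 55°·cos 32°, cos 55°·cos 32°, −sin 32°), v₂ = (sin 80°·cos 21°, cos 80°·cos 21°, −sin 21°).
n = v₁ × v₂ = (0.088, 0.238, 0.335) (taken with n_z > 0).
Dip δ = arctan(|n_h|/n_z) = arctan(0.254/0.335) = 37.2°.
Dip direction = azimuth of (n_x, n_y) = atan2(0.088, 0.238) = 20°.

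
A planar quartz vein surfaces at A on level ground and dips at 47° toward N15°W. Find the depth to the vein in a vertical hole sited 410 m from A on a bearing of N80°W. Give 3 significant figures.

186 m

The hole lies 65° from the dip direction, so the down-dip offset is 410 × cos 65° = 173.27 m.
Depth = down-dip offset × tan(dip) = 173.27 × tan 47° = 173.27 × 1.0724
Depth = 185.81 m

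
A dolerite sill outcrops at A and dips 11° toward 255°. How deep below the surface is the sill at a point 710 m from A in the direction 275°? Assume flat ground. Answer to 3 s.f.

130 m

The hole lies 20° from the dip direction, so the down-dip offset is 710 × cos 20° = 667.18 m.
Depth = down-dip offset × tan(dip) = 667.18 × tan 11° = 667.18 × 0.1944
Depth = 129.69 m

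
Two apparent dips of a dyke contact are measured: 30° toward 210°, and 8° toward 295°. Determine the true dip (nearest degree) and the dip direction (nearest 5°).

Each apparent-dip line lies in the plane. As unit vectors (x east, y north, z up), v₁ plunges 30°→210° and v₂ plunges 8°→295°.
Cross product v₁ × v₂ gives the pole to the plane: n ∝ (-0.314, -0.388, 0.854).
True dip = arccos(n_z / |n|) = arccos(0.8634) = 30.3°.
Dip direction = atan2(-0.314, -0.388) = 219° (azimuth of n's horizontal projection).

true dip 30°, dip direction 220°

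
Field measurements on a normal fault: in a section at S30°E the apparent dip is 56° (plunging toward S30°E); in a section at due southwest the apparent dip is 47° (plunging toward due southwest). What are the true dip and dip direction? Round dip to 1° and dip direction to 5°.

true dip 59°, dip direction 175°

The two traces are lines in the plane: v₁ = (sin 150°·cos 56°, cos 150°·cos 56°, −sin 56°), v₂ = (sin 225°·cos 47°, cos 225°·cos 47°, −sin 47°).
The plane normal is n = v₁ × v₂ ∝ (0.046, -0.604, 0.368).
tan δ = √(n_x²+n_y²)/n_z = 0.606/0.368, so δ = 58.7°.
Dip direction = atan2(0.046, -0.604) = 176° (azimuth of n's horizontal projection).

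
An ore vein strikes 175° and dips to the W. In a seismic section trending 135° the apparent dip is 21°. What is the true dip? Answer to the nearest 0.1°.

The section is 40° from the strike.
tan δ = tan α / sin β = tan 21° / sin 40° = 0.3839 / 0.6428 = 0.5972
true dip = arctan 0.5972 = 30.85°

30.8°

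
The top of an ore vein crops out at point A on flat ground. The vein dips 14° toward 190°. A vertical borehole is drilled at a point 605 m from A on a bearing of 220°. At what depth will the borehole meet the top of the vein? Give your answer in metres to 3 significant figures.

The hole lies 30° from the dip direction, so the down-dip offset is 605 × cos 30° = 523.95 m.
Depth = down-dip offset × tan(dip) = 523.95 × tan 14° = 523.95 × 0.2493
Depth = 130.63 m

131 m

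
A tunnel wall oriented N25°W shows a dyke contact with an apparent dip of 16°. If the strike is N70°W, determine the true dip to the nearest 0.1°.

The section is 45° from the strike.
tan δ = tan α / sin β = tan 16° / sin 45° = 0.2867 / 0.7071 = 0.4055
δ = arctan(0.4055) = 22.07°

22.1°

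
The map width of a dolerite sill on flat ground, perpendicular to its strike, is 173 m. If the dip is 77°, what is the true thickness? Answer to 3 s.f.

True thickness t = w · sin(dip) = 173 × sin 77°
t = 173 × 0.9744 = 168.566 m

169 m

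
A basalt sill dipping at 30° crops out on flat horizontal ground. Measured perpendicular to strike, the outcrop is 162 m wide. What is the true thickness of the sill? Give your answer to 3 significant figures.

81.0 m

True thickness t = w · sin(dip) = 162 × sin 30°
t = 162 × 0.5000 = 81.000 m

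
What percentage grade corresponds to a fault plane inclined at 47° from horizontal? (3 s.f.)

107%

grade % = 100 × tan 47° = 100 × 1.0724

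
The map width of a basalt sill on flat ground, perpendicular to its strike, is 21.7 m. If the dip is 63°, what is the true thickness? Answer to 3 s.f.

True thickness t = w · sin(dip) = 21.7 × sin 63°
t = 21.7 × 0.8910 = 19.335 m

19.3 m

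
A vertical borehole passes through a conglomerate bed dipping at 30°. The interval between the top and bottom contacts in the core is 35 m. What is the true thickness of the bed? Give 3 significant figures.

True thickness t = h · cos(dip) = 35 × cos 30°
t = 35 × 0.8660 = 30.311 m

30.3 m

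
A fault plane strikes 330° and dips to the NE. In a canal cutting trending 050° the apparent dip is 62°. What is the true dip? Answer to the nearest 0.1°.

β = acute angle between strike 330° and section 050° = 80°.
tan(true dip) = tan 62° / sin 80° = 1.9097
δ = arctan(1.9097) = 62.36°

62.4°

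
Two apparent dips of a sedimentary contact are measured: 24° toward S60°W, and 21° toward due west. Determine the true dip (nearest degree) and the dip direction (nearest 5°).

Each apparent-dip line lies in the plane. As unit vectors (x east, y north, z up), v₁ plunges 24°→S60°W and v₂ plunges 21°→due west.
Cross product v₁ × v₂ gives the pole to the plane: n ∝ (-0.164, -0.096, 0.426).
tan δ = √(n_x²+n_y²)/n_z = 0.190/0.426, so δ = 24.0°.
Dip direction = azimuth of (n_x, n_y) = atan2(-0.164, -0.096) = 240°.

true dip 24°, dip direction 240°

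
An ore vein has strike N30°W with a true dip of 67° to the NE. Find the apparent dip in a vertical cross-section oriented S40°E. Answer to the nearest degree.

22°

The strike is N30°W and the section trends S40°E; the acute angle between them is β = 10°.
tan(apparent dip) = tan 67° · sin 10° = 0.4091
apparent dip = arctan 0.4091 = 22.25°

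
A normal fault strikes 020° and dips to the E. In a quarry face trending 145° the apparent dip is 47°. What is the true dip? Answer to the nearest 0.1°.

The section is 55° from the strike.
tan δ = tan α / sin β = tan 47° / sin 55° = 1.0724 / 0.8192 = 1.3091
δ = arctan(1.3091) = 52.62°

52.6°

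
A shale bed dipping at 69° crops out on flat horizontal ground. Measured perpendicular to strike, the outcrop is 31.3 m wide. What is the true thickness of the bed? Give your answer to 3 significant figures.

True thickness t = w · sin(dip) = 31.3 × sin 69°
t = 31.3 × 0.9336 = 29.221 m

29.2 m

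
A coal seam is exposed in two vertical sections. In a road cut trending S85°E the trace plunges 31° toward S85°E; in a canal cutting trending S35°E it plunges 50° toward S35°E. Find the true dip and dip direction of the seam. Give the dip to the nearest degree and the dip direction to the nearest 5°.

Each apparent-dip line lies in the plane. As unit vectors (x east, y north, z up), v₁ plunges 31°→S85°E and v₂ plunges 50°→S35°E.
The plane normal is n = v₁ × v₂ ∝ (0.214, -0.464, 0.422).
True dip = arccos(n_z / |n|) = arccos(0.6367) = 50.5°.
Dip direction = atan2(0.214, -0.464) = 155° (azimuth of n's horizontal projection).

true dip 50°, dip direction 155°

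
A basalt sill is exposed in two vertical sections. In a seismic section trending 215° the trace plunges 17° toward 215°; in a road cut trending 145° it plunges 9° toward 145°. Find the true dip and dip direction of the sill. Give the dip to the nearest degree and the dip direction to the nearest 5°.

true dip 17°, dip direction 205°

The two traces are lines in the plane: v₁ = (sin 215°·cos 17°, cos 215°·cos 17°, −sin 17°), v₂ = (sin 145°·cos 9°, cos 145°·cos 9°, −sin 9°).
The plane normal is n = v₁ × v₂ ∝ (-0.114, -0.251, 0.888).
Dip δ = arctan(|n_h|/n_z) = arctan(0.276/0.888) = 17.3°.
Dip direction = atan2(-0.114, -0.251) = 204° (azimuth of n's horizontal projection).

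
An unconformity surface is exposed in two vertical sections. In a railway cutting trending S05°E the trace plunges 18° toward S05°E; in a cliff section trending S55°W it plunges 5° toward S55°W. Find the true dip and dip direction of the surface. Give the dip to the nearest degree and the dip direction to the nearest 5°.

The two traces are lines in the plane: v₁ = (sin 175°·cos 18°, cos 175°·cos 18°, −sin 18°), v₂ = (sin 235°·cos 5°, cos 235°·cos 5°, −sin 5°).
Cross product v₁ × v₂ gives the pole to the plane: n ∝ (0.094, -0.259, 0.821).
True dip = arccos(n_z / |n|) = arccos(0.9478) = 18.6°.
The horizontal component of n points toward azimuth atan2(n_x, n_y) = 160°, the dip direction.

true dip 19°, dip direction 160°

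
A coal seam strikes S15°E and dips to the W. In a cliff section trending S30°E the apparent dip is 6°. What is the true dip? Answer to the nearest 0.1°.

22.1°

The section is 15° from the strike.
tan(true dip) = tan 6° / sin 15° = 0.4061
δ = arctan(0.4061) = 22.10°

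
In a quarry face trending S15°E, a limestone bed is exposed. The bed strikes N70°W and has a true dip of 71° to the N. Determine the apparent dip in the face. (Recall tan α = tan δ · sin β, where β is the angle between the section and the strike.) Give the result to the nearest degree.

67°

The section lies 55° from the strike.
tan α = tan 71° × sin 55° = 2.9042 × 0.8192 = 2.3790
α = arctan(2.3790) = 67.20°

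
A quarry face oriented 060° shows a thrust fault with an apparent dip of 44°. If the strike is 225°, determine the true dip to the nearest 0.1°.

β = acute angle between strike 225° and section 060° = 15°.
tan(true dip) = tan 44° / sin 15° = 3.7311
δ = arctan(3.7311) = 75.00°

75.0°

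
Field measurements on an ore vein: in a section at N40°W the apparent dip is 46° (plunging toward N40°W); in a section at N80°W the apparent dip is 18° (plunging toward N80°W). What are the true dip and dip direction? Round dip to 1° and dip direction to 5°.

The two traces are lines in the plane: v₁ = (sin 320°·cos 46°, cos 320°·cos 46°, −sin 46°), v₂ = (sin 280°·cos 18°, cos 280°·cos 18°, −sin 18°).
n = v₁ × v₂ = (-0.046, 0.536, 0.425) (taken with n_z > 0).
True dip = arccos(n_z / |n|) = arccos(0.6198) = 51.7°.
The horizontal component of n points toward azimuth atan2(n_x, n_y) = 355°, the dip direction.

true dip 52°, dip direction 355°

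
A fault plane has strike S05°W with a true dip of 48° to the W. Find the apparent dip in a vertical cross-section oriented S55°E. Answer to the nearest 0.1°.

43.9°

The strike is S05°W and the section trends S55°E; the acute angle between them is β = 60°.
tan(apparent dip) = tan 48° · sin 60° = 0.9618
α = arctan(0.9618) = 43.89°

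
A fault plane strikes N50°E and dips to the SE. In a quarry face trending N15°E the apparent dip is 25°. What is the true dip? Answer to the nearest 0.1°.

β = acute angle between strike N50°E and section N15°E = 35°.
tan δ = tan α / sin β = tan 25° / sin 35° = 0.4663 / 0.5736 = 0.8130
true dip = arctan 0.8130 = 39.11°

39.1°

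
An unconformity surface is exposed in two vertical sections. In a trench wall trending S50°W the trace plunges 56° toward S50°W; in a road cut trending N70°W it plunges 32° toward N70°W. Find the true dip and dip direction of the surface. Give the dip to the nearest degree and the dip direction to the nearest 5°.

true dip 56°, dip direction 225°

The two traces are lines in the plane: v₁ = (sin 230°·cos 56°, cos 230°·cos 56°, −sin 56°), v₂ = (sin 290°·cos 32°, cos 290°·cos 32°, −sin 32°).
n = v₁ × v₂ = (-0.431, -0.434, 0.411) (taken with n_z > 0).
tan δ = √(n_x²+n_y²)/n_z = 0.611/0.411, so δ = 56.1°.
The horizontal component of n points toward azimuth atan2(n_x, n_y) = 225°, the dip direction.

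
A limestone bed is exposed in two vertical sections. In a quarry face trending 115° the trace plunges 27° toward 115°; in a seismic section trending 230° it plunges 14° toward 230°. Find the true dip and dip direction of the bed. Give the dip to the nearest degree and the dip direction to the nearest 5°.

true dip 36°, dip direction 160°

Each apparent-dip line lies in the plane. As unit vectors (x east, y north, z up), v₁ plunges 27°→115° and v₂ plunges 14°→230°.
Cross product v₁ × v₂ gives the pole to the plane: n ∝ (0.192, -0.533, 0.784).
True dip = arccos(n_z / |n|) = arccos(0.8104) = 35.9°.
The horizontal component of n points toward azimuth atan2(n_x, n_y) = 160°, the dip direction.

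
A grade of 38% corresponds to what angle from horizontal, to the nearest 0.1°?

20.8°

tan θ = 38/100 = 0.3800
θ = arctan(0.3800) = 20.81°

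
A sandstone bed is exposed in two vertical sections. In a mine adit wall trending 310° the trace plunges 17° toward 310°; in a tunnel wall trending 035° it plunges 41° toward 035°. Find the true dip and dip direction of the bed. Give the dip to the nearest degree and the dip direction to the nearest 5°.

Each apparent-dip line lies in the plane. As unit vectors (x east, y north, z up), v₁ plunges 17°→310° and v₂ plunges 41°→035°.
The plane normal is n = v₁ × v₂ ∝ (0.223, 0.607, 0.719).
Dip δ = arctan(|n_h|/n_z) = arctan(0.647/0.719) = 42.0°.
The horizontal component of n points toward azimuth atan2(n_x, n_y) = 20°, the dip direction.

true dip 42°, dip direction 020°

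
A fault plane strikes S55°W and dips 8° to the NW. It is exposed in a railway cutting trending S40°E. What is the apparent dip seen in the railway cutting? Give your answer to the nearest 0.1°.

8.0°

The strike is S55°W and the section trends S40°E; the acute angle between them is β = 85°.
tan α = tan 8° × sin 85° = 0.1405 × 0.9962 = 0.1400
apparent dip = arctan 0.1400 = 7.97°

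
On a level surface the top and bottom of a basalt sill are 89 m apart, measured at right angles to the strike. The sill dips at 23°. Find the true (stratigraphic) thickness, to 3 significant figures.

34.8 m

True thickness t = w · sin(dip) = 89 × sin 23°
t = 89 × 0.3907 = 34.775 m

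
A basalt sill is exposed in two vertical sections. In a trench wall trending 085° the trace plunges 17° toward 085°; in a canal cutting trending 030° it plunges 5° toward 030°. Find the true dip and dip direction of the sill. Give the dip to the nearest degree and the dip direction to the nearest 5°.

true dip 18°, dip direction 105°

Each apparent-dip line lies in the plane. As unit vectors (x east, y north, z up), v₁ plunges 17°→085° and v₂ plunges 5°→030°.
Cross product v₁ × v₂ gives the pole to the plane: n ∝ (0.245, -0.063, 0.780).
Dip δ = arctan(|n_h|/n_z) = arctan(0.253/0.780) = 18.0°.
Dip direction = azimuth of (n_x, n_y) = atan2(0.245, -0.063) = 104°.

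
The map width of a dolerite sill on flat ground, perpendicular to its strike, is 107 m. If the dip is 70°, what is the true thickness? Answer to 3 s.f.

101 m

True thickness t = w · sin(dip) = 107 × sin 70°
t = 107 × 0.9397 = 100.547 m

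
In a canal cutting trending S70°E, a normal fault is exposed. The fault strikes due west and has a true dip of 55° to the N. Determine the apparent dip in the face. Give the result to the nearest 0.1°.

The strike is due west and the section trends S70°E; the acute angle between them is β = 20°.
tan(apparent dip) = tan 55° · sin 20° = 0.4885
α = arctan(0.4885) = 26.03°

26.0°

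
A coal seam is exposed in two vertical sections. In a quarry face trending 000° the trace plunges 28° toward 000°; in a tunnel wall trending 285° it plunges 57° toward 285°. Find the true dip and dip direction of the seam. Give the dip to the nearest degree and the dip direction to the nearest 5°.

true dip 57°, dip direction 290°

The two traces are lines in the plane: v₁ = (sin 0°·cos 28°, cos 0°·cos 28°, −sin 28°), v₂ = (sin 285°·cos 57°, cos 285°·cos 57°, −sin 57°).
n = v₁ × v₂ = (-0.674, 0.247, 0.465) (taken with n_z > 0).
tan δ = √(n_x²+n_y²)/n_z = 0.718/0.465, so δ = 57.1°.
Dip direction = azimuth of (n_x, n_y) = atan2(-0.674, 0.247) = 290°.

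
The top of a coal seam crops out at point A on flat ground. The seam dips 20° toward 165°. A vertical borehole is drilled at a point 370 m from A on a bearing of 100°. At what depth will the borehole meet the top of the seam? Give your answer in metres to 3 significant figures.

56.9 m

The hole lies 65° from the dip direction, so the down-dip offset is 370 × cos 65° = 156.37 m.
Depth = down-dip offset × tan(dip) = 156.37 × tan 20° = 156.37 × 0.3640
Depth = 56.91 m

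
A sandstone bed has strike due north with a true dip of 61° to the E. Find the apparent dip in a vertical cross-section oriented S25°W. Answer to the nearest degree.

The section lies 25° from the strike.
tan α = tan 61° × sin 25° = 1.8040 × 0.4226 = 0.7624
α = arctan(0.7624) = 37.32°

37°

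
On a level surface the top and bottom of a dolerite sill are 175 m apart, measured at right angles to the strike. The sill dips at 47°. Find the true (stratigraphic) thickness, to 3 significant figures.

128 m

True thickness t = w · sin(dip) = 175 × sin 47°
t = 175 × 0.7314 = 127.987 m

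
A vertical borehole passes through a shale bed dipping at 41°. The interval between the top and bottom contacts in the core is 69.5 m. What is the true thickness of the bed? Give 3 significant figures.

52.5 m

True thickness t = h · cos(dip) = 69.5 × cos 41°
t = 69.5 × 0.7547 = 52.452 m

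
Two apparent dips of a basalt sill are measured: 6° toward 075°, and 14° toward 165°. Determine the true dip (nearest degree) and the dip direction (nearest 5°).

true dip 15°, dip direction 140°

Each apparent-dip line lies in the plane. As unit vectors (x east, y north, z up), v₁ plunges 6°→075° and v₂ plunges 14°→165°.
Cross product v₁ × v₂ gives the pole to the plane: n ∝ (0.160, -0.206, 0.965).
Dip δ = arctan(|n_h|/n_z) = arctan(0.261/0.965) = 15.1°.
Dip direction = azimuth of (n_x, n_y) = atan2(0.160, -0.206) = 142°.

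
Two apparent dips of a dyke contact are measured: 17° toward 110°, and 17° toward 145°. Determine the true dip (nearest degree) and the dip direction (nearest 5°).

true dip 18°, dip direction 130°

Each apparent-dip line lies in the plane. As unit vectors (x east, y north, z up), v₁ plunges 17°→110° and v₂ plunges 17°→145°.
The plane normal is n = v₁ × v₂ ∝ (0.133, -0.102, 0.525).
Dip δ = arctan(|n_h|/n_z) = arctan(0.168/0.525) = 17.8°.
The horizontal component of n points toward azimuth atan2(n_x, n_y) = 128°, the dip direction.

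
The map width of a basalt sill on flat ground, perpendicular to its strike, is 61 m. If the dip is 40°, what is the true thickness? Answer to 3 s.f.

39.2 m

True thickness t = w · sin(dip) = 61 × sin 40°
t = 61 × 0.6428 = 39.210 m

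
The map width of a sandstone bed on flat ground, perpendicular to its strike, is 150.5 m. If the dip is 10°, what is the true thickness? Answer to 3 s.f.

26.1 m

True thickness t = w · sin(dip) = 150.5 × sin 10°
t = 150.5 × 0.1736 = 26.134 m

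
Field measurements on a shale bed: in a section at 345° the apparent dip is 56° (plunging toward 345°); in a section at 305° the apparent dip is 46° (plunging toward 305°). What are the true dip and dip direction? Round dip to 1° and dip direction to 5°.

Represent each trace as a vector plunging at its apparent dip toward its trend (east-north-up frame): v₁ = (-0.145, 0.540, -0.829), v₂ = (-0.569, 0.398, -0.719).
n = v₁ × v₂ = (-0.058, 0.368, 0.250) (taken with n_z > 0).
True dip = arccos(n_z / |n|) = arccos(0.5571) = 56.1°.
Dip direction = azimuth of (n_x, n_y) = atan2(-0.058, 0.368) = 351°.

true dip 56°, dip direction 350°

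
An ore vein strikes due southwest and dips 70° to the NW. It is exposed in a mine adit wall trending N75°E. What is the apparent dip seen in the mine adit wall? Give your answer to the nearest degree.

Angle between strike (due southwest) and section (N75°E): β = 30°.
tan α = tan 70° × sin 30° = 2.7475 × 0.5000 = 1.3737
α = arctan(1.3737) = 53.95°

54°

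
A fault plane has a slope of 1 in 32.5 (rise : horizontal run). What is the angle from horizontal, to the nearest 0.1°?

1.8°

tan θ = 1/32.5 = 0.0308
θ = arctan(0.0308) = 1.76°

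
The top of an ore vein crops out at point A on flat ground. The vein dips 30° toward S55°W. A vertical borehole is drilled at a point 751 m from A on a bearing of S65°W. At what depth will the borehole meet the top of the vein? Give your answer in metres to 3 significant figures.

427 m

The hole lies 10° from the dip direction, so the down-dip offset is 751 × cos 10° = 739.59 m.
Depth = down-dip offset × tan(dip) = 739.59 × tan 30° = 739.59 × 0.5774
Depth = 427.00 m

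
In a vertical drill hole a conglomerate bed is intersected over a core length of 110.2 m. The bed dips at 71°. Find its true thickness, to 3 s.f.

35.9 m

True thickness t = h · cos(dip) = 110.2 × cos 71°
t = 110.2 × 0.3256 = 35.878 m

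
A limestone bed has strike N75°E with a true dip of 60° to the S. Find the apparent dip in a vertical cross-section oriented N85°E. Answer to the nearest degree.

The strike is N75°E and the section trends N85°E; the acute angle between them is β = 10°.
tan α = tan 60° × sin 10° = 1.7321 × 0.1736 = 0.3008
α = arctan(0.3008) = 16.74°

17°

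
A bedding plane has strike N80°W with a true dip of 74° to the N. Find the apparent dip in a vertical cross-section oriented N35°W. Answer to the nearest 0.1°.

67.9°

The section lies 45° from the strike.
tan(apparent dip) = tan 74° · sin 45° = 2.4660
apparent dip = arctan 2.4660 = 67.93°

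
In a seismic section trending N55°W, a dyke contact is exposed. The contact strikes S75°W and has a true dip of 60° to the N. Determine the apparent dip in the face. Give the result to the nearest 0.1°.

53.0°

The section lies 50° from the strike.
tan(apparent dip) = tan 60° · sin 50° = 1.3268
apparent dip = arctan 1.3268 = 53.00°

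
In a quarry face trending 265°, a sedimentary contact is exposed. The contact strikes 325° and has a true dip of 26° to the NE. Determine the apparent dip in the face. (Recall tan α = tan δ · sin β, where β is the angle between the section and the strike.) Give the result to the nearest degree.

23°

Angle between strike (325°) and section (265°): β = 60°.
tan α = tan 26° × sin 60° = 0.4877 × 0.8660 = 0.4224
apparent dip = arctan 0.4224 = 22.90°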